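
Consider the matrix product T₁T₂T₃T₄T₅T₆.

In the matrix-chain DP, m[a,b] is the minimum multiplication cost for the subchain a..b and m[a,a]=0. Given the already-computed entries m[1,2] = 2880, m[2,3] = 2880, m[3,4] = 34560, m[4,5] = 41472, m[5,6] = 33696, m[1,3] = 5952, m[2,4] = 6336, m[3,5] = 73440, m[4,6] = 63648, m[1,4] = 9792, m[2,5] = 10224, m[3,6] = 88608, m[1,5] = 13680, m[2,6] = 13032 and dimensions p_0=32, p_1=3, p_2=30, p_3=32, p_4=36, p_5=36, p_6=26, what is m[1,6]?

m[1,6] = min over k∈[1,5] of m[1,k]+m[k+1,6]+p_{0}·p_k·p_{6}.
k=1: 0 + 13032 + 32·3·26 = 15528; k=2: 2880 + 88608 + 32·30·26 = 116448; k=3: 5952 + 63648 + 32·32·26 = 96224; k=4: 9792 + 33696 + 32·36·26 = 73440; k=5: 13680 + 0 + 32·36·26 = 43632.
Minimum: 15528 at k=1.

15528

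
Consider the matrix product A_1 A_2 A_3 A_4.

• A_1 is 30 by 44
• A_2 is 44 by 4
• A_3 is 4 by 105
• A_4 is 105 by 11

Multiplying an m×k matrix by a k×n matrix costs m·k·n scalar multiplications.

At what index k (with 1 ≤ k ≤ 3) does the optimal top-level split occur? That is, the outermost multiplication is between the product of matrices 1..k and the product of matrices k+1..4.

Adjacent pairs: A_1A_2 = 30·44·4 = 5280; A_2A_3 = 44·4·105 = 18480; A_3A_4 = 4·105·11 = 4620.
Length 3: A_1..A_3: k=1: 0+18480+30·44·105=157080; k=2: 5280+0+30·4·105=17880 → min 17880 | A_2..A_4: k=2: 0+4620+44·4·11=6556; k=3: 18480+0+44·105·11=69300 → min 6556.
Top-level splits: k=1: (A_1..A_1)·(A_2..A_4) → 0+6556+30·44·11 = 21076; k=2: (A_1..A_2)·(A_3..A_4) → 5280+4620+30·4·11 = 11220; k=3: (A_1..A_3)·(A_4..A_4) → 17880+0+30·105·11 = 52530.
Best split is after A_2, i.e. k = 2.

2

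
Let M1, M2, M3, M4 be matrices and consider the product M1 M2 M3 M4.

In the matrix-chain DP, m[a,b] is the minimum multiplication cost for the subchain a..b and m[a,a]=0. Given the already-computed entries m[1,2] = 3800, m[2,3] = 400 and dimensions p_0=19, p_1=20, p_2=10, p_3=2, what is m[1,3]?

m[1,3] = min over k∈[1,2] of m[1,k]+m[k+1,3]+p_{0}·p_k·p_{3}.
k=1: 0 + 400 + 19·20·2 = 1160; k=2: 3800 + 0 + 19·10·2 = 4180.
Minimum: 1160 at k=1.

1160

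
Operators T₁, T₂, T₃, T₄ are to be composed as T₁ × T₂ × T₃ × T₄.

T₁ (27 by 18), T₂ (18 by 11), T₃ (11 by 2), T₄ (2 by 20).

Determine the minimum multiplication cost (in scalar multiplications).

2448

Adjacent pairs: T₁T₂ = 27·18·11 = 5346; T₂T₃ = 18·11·2 = 396; T₃T₄ = 11·2·20 = 440.
Length 3: T₁..T₃: k=1: 0+396+27·18·2=1368; k=2: 5346+0+27·11·2=5940 → min 1368 | T₂..T₄: k=2: 0+440+18·11·20=4400; k=3: 396+0+18·2·20=1116 → min 1116.
Length 4: T₁..T₄: k=1: 0+1116+27·18·20=10836; k=2: 5346+440+27·11·20=11726; k=3: 1368+0+27·2·20=2448 → min 2448.
Optimal order: ((T₁ × (T₂ × T₃)) × T₄) with cost 2448.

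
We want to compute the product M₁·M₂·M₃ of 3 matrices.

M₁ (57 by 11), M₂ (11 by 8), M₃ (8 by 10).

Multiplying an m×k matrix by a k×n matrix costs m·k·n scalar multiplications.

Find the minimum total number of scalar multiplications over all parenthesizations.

7150

Order (M₁·(M₂·M₃)): (M₂·M₃): 11×8 by 8×10 → 11×10, cost 11·8·10 = 880; (M₁·(M₂·M₃)): 57×11 by 11×10 → 57×10, cost 57·11·10 = 6270; cumulative 7150. Total 7150.
Order ((M₁·M₂)·M₃): (M₁·M₂): 57×11 by 11×8 → 57×8, cost 57·11·8 = 5016; ((M₁·M₂)·M₃): 57×8 by 8×10 → 57×10, cost 57·8·10 = 4560; cumulative 9576. Total 9576.
Minimum: 7150.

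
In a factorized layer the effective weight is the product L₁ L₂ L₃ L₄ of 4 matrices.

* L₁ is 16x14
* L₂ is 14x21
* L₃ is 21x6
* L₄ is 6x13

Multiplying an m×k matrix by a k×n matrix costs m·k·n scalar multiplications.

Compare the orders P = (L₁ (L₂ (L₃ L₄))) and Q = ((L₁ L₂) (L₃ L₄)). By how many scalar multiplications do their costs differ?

2338

Order P = (L₁ (L₂ (L₃ L₄))): (L₃ L₄): 21×6 by 6×13 → 21×13, cost 21·6·13 = 1638; (L₂ (L₃ L₄)): 14×21 by 21×13 → 14×13, cost 14·21·13 = 3822; cumulative 5460; (L₁ (L₂ (L₃ L₄))): 16×14 by 14×13 → 16×13, cost 16·14·13 = 2912; cumulative 8372. Total 8372.
Order Q = ((L₁ L₂) (L₃ L₄)): (L₁ L₂): 16×14 by 14×21 → 16×21, cost 16·14·21 = 4704; (L₃ L₄): 21×6 by 6×13 → 21×13, cost 21·6·13 = 1638; ((L₁ L₂) (L₃ L₄)): 16×21 by 21×13 → 16×13, cost 16·21·13 = 4368; cumulative 10710. Total 10710.
Difference: |8372 − 10710| = 2338.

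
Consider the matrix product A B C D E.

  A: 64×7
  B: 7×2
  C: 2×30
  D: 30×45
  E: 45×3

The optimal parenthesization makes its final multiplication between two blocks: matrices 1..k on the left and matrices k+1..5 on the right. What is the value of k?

Adjacent pairs: AB = 64·7·2 = 896; BC = 7·2·30 = 420; CD = 2·30·45 = 2700; DE = 30·45·3 = 4050.
Length 3: A..C: k=1: 0+420+64·7·30=13860; k=2: 896+0+64·2·30=4736 → min 4736 | B..D: k=2: 0+2700+7·2·45=3330; k=3: 420+0+7·30·45=9870 → min 3330 | C..E: k=3: 0+4050+2·30·3=4230; k=4: 2700+0+2·45·3=2970 → min 2970.
Length 4: A..D: k=1: 0+3330+64·7·45=23490; k=2: 896+2700+64·2·45=9356; k=3: 4736+0+64·30·45=91136 → min 9356 | B..E: k=2: 0+2970+7·2·3=3012; k=3: 420+4050+7·30·3=5100; k=4: 3330+0+7·45·3=4275 → min 3012.
Top-level splits: k=1: (A..A)·(B..E) → 0+3012+64·7·3 = 4356; k=2: (A..B)·(C..E) → 896+2970+64·2·3 = 4250; k=3: (A..C)·(D..E) → 4736+4050+64·30·3 = 14546; k=4: (A..D)·(E..E) → 9356+0+64·45·3 = 17996.
Best split is after B, i.e. k = 2.

2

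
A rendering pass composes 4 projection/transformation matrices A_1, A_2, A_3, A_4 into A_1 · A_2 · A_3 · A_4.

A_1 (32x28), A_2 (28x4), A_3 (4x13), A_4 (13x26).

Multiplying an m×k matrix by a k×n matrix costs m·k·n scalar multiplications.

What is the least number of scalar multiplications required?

Adjacent pairs: A_1A_2 = 32·28·4 = 3584; A_2A_3 = 28·4·13 = 1456; A_3A_4 = 4·13·26 = 1352.
Length 3: A_1..A_3: k=1: 0+1456+32·28·13=13104; k=2: 3584+0+32·4·13=5248 → min 5248 | A_2..A_4: k=2: 0+1352+28·4·26=4264; k=3: 1456+0+28·13·26=10920 → min 4264.
Length 4: A_1..A_4: k=1: 0+4264+32·28·26=27560; k=2: 3584+1352+32·4·26=8264; k=3: 5248+0+32·13·26=16064 → min 8264.
Optimal order: ((A_1 · A_2) · (A_3 · A_4)) with cost 8264.

8264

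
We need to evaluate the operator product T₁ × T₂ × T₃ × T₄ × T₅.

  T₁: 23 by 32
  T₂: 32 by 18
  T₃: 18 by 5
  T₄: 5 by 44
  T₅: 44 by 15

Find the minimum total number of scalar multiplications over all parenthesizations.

Adjacent pairs: T₁T₂ = 23·32·18 = 13248; T₂T₃ = 32·18·5 = 2880; T₃T₄ = 18·5·44 = 3960; T₄T₅ = 5·44·15 = 3300.
Length 3: T₁..T₃: k=1: 0+2880+23·32·5=6560; k=2: 13248+0+23·18·5=15318 → min 6560 | T₂..T₄: k=2: 0+3960+32·18·44=29304; k=3: 2880+0+32·5·44=9920 → min 9920 | T₃..T₅: k=3: 0+3300+18·5·15=4650; k=4: 3960+0+18·44·15=15840 → min 4650.
Length 4: T₁..T₄: k=1: 0+9920+23·32·44=42304; k=2: 13248+3960+23·18·44=35424; k=3: 6560+0+23·5·44=11620 → min 11620 | T₂..T₅: k=2: 0+4650+32·18·15=13290; k=3: 2880+3300+32·5·15=8580; k=4: 9920+0+32·44·15=31040 → min 8580.
Length 5: T₁..T₅: k=1: 0+8580+23·32·15=19620; k=2: 13248+4650+23·18·15=24108; k=3: 6560+3300+23·5·15=11585; k=4: 11620+0+23·44·15=26800 → min 11585.
Optimal order: ((T₁ × (T₂ × T₃)) × (T₄ × T₅)) with cost 11585.

11585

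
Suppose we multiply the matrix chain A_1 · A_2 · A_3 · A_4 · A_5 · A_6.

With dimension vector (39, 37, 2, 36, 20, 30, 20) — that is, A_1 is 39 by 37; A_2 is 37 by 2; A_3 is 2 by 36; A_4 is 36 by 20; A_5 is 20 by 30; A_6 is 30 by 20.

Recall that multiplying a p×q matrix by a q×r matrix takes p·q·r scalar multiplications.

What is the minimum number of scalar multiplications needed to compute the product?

8286

Adjacent pairs: A_1A_2 = 39·37·2 = 2886; A_2A_3 = 37·2·36 = 2664; A_3A_4 = 2·36·20 = 1440; A_4A_5 = 36·20·30 = 21600; A_5A_6 = 20·30·20 = 12000.
Length 3: A_1..A_3: k=1: 0+2664+39·37·36=54612; k=2: 2886+0+39·2·36=5694 → min 5694 | A_2..A_4: k=2: 0+1440+37·2·20=2920; k=3: 2664+0+37·36·20=29304 → min 2920 | A_3..A_5: k=3: 0+21600+2·36·30=23760; k=4: 1440+0+2·20·30=2640 → min 2640 | A_4..A_6: k=4: 0+12000+36·20·20=26400; k=5: 21600+0+36·30·20=43200 → min 26400.
Length 4: A_1..A_4: k=1: 0+2920+39·37·20=31780; k=2: 2886+1440+39·2·20=5886; k=3: 5694+0+39·36·20=33774 → min 5886 | A_2..A_5: k=2: 0+2640+37·2·30=4860; k=3: 2664+21600+37·36·30=64224; k=4: 2920+0+37·20·30=25120 → min 4860 | A_3..A_6: k=3: 0+26400+2·36·20=27840; k=4: 1440+12000+2·20·20=14240; k=5: 2640+0+2·30·20=3840 → min 3840.
Length 5: A_1..A_5: k=1: 0+4860+39·37·30=48150; k=2: 2886+2640+39·2·30=7866; k=3: 5694+21600+39·36·30=69414; k=4: 5886+0+39·20·30=29286 → min 7866 | A_2..A_6: k=2: 0+3840+37·2·20=5320; k=3: 2664+26400+37·36·20=55704; k=4: 2920+12000+37·20·20=29720; k=5: 4860+0+37·30·20=27060 → min 5320.
Length 6: A_1..A_6: k=1: 0+5320+39·37·20=34180; k=2: 2886+3840+39·2·20=8286; k=3: 5694+26400+39·36·20=60174; k=4: 5886+12000+39·20·20=33486; k=5: 7866+0+39·30·20=31266 → min 8286.
Optimal order: ((A_1 · A_2) · (((A_3 · A_4) · A_5) · A_6)) with cost 8286.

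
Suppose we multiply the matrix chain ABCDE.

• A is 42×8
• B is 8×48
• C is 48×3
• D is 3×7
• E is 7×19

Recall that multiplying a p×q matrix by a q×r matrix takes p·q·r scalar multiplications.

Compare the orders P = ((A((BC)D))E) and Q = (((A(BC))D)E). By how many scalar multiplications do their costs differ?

630

Order P = ((A((BC)D))E): (BC): 8×48 by 48×3 → 8×3, cost 8·48·3 = 1152; ((BC)D): 8×3 by 3×7 → 8×7, cost 8·3·7 = 168; cumulative 1320; (A((BC)D)): 42×8 by 8×7 → 42×7, cost 42·8·7 = 2352; cumulative 3672; ((A((BC)D))E): 42×7 by 7×19 → 42×19, cost 42·7·19 = 5586; cumulative 9258. Total 9258.
Order Q = (((A(BC))D)E): (BC): 8×48 by 48×3 → 8×3, cost 8·48·3 = 1152; (A(BC)): 42×8 by 8×3 → 42×3, cost 42·8·3 = 1008; cumulative 2160; ((A(BC))D): 42×3 by 3×7 → 42×7, cost 42·3·7 = 882; cumulative 3042; (((A(BC))D)E): 42×7 by 7×19 → 42×19, cost 42·7·19 = 5586; cumulative 8628. Total 8628.
Difference: |9258 − 8628| = 630.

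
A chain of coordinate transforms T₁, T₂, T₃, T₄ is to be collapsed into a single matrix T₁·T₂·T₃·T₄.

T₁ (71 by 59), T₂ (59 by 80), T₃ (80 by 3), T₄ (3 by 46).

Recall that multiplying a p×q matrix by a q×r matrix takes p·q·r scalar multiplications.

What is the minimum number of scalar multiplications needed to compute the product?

Adjacent pairs: T₁T₂ = 71·59·80 = 335120; T₂T₃ = 59·80·3 = 14160; T₃T₄ = 80·3·46 = 11040.
Length 3: T₁..T₃: k=1: 0+14160+71·59·3=26727; k=2: 335120+0+71·80·3=352160 → min 26727 | T₂..T₄: k=2: 0+11040+59·80·46=228160; k=3: 14160+0+59·3·46=22302 → min 22302.
Length 4: T₁..T₄: k=1: 0+22302+71·59·46=214996; k=2: 335120+11040+71·80·46=607440; k=3: 26727+0+71·3·46=36525 → min 36525.
Optimal order: ((T₁·(T₂·T₃))·T₄) with cost 36525.

36525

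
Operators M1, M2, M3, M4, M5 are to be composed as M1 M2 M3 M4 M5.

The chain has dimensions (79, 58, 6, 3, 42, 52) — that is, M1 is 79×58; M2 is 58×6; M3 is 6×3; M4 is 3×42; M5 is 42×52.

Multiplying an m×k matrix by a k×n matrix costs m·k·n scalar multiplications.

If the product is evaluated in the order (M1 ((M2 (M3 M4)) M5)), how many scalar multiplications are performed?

(M3 M4): 6×3 by 3×42 → 6×42, cost 6·3·42 = 756
(M2 (M3 M4)): 58×6 by 6×42 → 58×42, cost 58·6·42 = 14616; cumulative 15372
((M2 (M3 M4)) M5): 58×42 by 42×52 → 58×52, cost 58·42·52 = 126672; cumulative 142044
(M1 ((M2 (M3 M4)) M5)): 79×58 by 58×52 → 79×52, cost 79·58·52 = 238264; cumulative 380308
Total: 380308 scalar multiplications.

380308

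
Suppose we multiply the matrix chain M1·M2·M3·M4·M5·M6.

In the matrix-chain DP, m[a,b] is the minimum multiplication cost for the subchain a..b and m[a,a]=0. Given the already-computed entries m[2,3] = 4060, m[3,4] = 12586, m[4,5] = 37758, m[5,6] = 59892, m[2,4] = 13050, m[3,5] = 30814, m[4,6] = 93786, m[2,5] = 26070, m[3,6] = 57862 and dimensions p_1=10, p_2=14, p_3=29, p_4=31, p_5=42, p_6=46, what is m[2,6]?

m[2,6] = min over k∈[2,5] of m[2,k]+m[k+1,6]+p_{1}·p_k·p_{6}.
k=2: 0 + 57862 + 10·14·46 = 64302; k=3: 4060 + 93786 + 10·29·46 = 111186; k=4: 13050 + 59892 + 10·31·46 = 87202; k=5: 26070 + 0 + 10·42·46 = 45390.
Minimum: 45390 at k=5.

45390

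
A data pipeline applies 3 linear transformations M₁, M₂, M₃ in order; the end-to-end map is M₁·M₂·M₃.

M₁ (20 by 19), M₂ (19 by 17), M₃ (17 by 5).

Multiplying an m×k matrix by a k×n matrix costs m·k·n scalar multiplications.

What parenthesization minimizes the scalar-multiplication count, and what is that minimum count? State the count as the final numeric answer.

(M₁·(M₂·M₃)): cost 3515.
((M₁·M₂)·M₃): cost 8160.
Optimal: (M₁·(M₂·M₃)) with cost 3515.

3515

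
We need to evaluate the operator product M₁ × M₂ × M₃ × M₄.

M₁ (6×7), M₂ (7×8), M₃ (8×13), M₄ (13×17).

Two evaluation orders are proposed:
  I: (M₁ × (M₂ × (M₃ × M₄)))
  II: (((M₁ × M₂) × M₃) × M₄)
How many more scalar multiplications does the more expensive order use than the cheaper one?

1148

Order I = (M₁ × (M₂ × (M₃ × M₄))): (M₃ × M₄): 8×13 by 13×17 → 8×17, cost 8·13·17 = 1768; (M₂ × (M₃ × M₄)): 7×8 by 8×17 → 7×17, cost 7·8·17 = 952; cumulative 2720; (M₁ × (M₂ × (M₃ × M₄))): 6×7 by 7×17 → 6×17, cost 6·7·17 = 714; cumulative 3434. Total 3434.
Order II = (((M₁ × M₂) × M₃) × M₄): (M₁ × M₂): 6×7 by 7×8 → 6×8, cost 6·7·8 = 336; ((M₁ × M₂) × M₃): 6×8 by 8×13 → 6×13, cost 6·8·13 = 624; cumulative 960; (((M₁ × M₂) × M₃) × M₄): 6×13 by 13×17 → 6×17, cost 6·13·17 = 1326; cumulative 2286. Total 2286.
Difference: |3434 − 2286| = 1148.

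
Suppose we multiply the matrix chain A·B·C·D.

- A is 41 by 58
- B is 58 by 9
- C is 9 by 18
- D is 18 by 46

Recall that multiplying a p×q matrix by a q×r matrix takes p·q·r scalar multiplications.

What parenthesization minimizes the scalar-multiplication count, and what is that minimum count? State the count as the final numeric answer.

45828

Adjacent pairs: AB = 41·58·9 = 21402; BC = 58·9·18 = 9396; CD = 9·18·46 = 7452.
Length 3: A..C: k=1: 0+9396+41·58·18=52200; k=2: 21402+0+41·9·18=28044 → min 28044 | B..D: k=2: 0+7452+58·9·46=31464; k=3: 9396+0+58·18·46=57420 → min 31464.
Length 4: A..D: k=1: 0+31464+41·58·46=140852; k=2: 21402+7452+41·9·46=45828; k=3: 28044+0+41·18·46=61992 → min 45828.
Optimal parenthesization: ((A·B)·(C·D)) with cost 45828.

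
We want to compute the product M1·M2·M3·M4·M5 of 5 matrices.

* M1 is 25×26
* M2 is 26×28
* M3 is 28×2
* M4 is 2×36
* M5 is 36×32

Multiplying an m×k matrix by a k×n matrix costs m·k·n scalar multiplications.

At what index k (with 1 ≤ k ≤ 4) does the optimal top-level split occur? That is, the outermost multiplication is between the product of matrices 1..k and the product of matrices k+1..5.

3

Adjacent pairs: M1M2 = 25·26·28 = 18200; M2M3 = 26·28·2 = 1456; M3M4 = 28·2·36 = 2016; M4M5 = 2·36·32 = 2304.
Length 3: M1..M3: k=1: 0+1456+25·26·2=2756; k=2: 18200+0+25·28·2=19600 → min 2756 | M2..M4: k=2: 0+2016+26·28·36=28224; k=3: 1456+0+26·2·36=3328 → min 3328 | M3..M5: k=3: 0+2304+28·2·32=4096; k=4: 2016+0+28·36·32=34272 → min 4096.
Length 4: M1..M4: k=1: 0+3328+25·26·36=26728; k=2: 18200+2016+25·28·36=45416; k=3: 2756+0+25·2·36=4556 → min 4556 | M2..M5: k=2: 0+4096+26·28·32=27392; k=3: 1456+2304+26·2·32=5424; k=4: 3328+0+26·36·32=33280 → min 5424.
Top-level splits: k=1: (M1..M1)·(M2..M5) → 0+5424+25·26·32 = 26224; k=2: (M1..M2)·(M3..M5) → 18200+4096+25·28·32 = 44696; k=3: (M1..M3)·(M4..M5) → 2756+2304+25·2·32 = 6660; k=4: (M1..M4)·(M5..M5) → 4556+0+25·36·32 = 33356.
Best split is after M3, i.e. k = 3.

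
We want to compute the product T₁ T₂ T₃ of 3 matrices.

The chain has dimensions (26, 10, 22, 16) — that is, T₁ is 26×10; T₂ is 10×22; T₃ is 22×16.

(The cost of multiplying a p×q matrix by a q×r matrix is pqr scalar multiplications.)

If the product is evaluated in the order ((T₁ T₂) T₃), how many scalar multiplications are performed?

(T₁ T₂): 26×10 by 10×22 → 26×22, cost 26·10·22 = 5720
((T₁ T₂) T₃): 26×22 by 22×16 → 26×16, cost 26·22·16 = 9152; cumulative 14872
Total: 14872 scalar multiplications.

14872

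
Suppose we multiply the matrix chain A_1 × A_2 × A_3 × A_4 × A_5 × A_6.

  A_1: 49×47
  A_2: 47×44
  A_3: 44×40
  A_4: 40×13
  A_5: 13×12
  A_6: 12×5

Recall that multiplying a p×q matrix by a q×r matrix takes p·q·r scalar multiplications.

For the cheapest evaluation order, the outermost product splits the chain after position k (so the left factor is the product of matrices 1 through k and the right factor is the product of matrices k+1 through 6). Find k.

Adjacent pairs: A_1A_2 = 49·47·44 = 101332; A_2A_3 = 47·44·40 = 82720; A_3A_4 = 44·40·13 = 22880; A_4A_5 = 40·13·12 = 6240; A_5A_6 = 13·12·5 = 780.
Length 3: A_1..A_3: k=1: 0+82720+49·47·40=174840; k=2: 101332+0+49·44·40=187572 → min 174840 | A_2..A_4: k=2: 0+22880+47·44·13=49764; k=3: 82720+0+47·40·13=107160 → min 49764 | A_3..A_5: k=3: 0+6240+44·40·12=27360; k=4: 22880+0+44·13·12=29744 → min 27360 | A_4..A_6: k=4: 0+780+40·13·5=3380; k=5: 6240+0+40·12·5=8640 → min 3380.
Length 4: A_1..A_4: k=1: 0+49764+49·47·13=79703; k=2: 101332+22880+49·44·13=152240; k=3: 174840+0+49·40·13=200320 → min 79703 | A_2..A_5: k=2: 0+27360+47·44·12=52176; k=3: 82720+6240+47·40·12=111520; k=4: 49764+0+47·13·12=57096 → min 52176 | A_3..A_6: k=3: 0+3380+44·40·5=12180; k=4: 22880+780+44·13·5=26520; k=5: 27360+0+44·12·5=30000 → min 12180.
Length 5: A_1..A_5: k=1: 0+52176+49·47·12=79812; k=2: 101332+27360+49·44·12=154564; k=3: 174840+6240+49·40·12=204600; k=4: 79703+0+49·13·12=87347 → min 79812 | A_2..A_6: k=2: 0+12180+47·44·5=22520; k=3: 82720+3380+47·40·5=95500; k=4: 49764+780+47·13·5=53599; k=5: 52176+0+47·12·5=54996 → min 22520.
Top-level splits: k=1: (A_1..A_1)·(A_2..A_6) → 0+22520+49·47·5 = 34035; k=2: (A_1..A_2)·(A_3..A_6) → 101332+12180+49·44·5 = 124292; k=3: (A_1..A_3)·(A_4..A_6) → 174840+3380+49·40·5 = 188020; k=4: (A_1..A_4)·(A_5..A_6) → 79703+780+49·13·5 = 83668; k=5: (A_1..A_5)·(A_6..A_6) → 79812+0+49·12·5 = 82752.
Best split is after A_1, i.e. k = 1.

1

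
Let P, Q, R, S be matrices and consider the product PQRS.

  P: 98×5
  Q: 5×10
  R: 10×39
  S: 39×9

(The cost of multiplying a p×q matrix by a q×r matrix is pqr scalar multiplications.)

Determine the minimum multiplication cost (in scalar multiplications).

8115

Adjacent pairs: PQ = 98·5·10 = 4900; QR = 5·10·39 = 1950; RS = 10·39·9 = 3510.
Length 3: P..R: k=1: 0+1950+98·5·39=21060; k=2: 4900+0+98·10·39=43120 → min 21060 | Q..S: k=2: 0+3510+5·10·9=3960; k=3: 1950+0+5·39·9=3705 → min 3705.
Length 4: P..S: k=1: 0+3705+98·5·9=8115; k=2: 4900+3510+98·10·9=17230; k=3: 21060+0+98·39·9=55458 → min 8115.
Optimal order: (P((QR)S)) with cost 8115.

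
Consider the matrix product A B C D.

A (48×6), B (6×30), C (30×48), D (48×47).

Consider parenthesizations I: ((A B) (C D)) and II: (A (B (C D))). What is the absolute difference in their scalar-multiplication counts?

Order I = ((A B) (C D)): (A B): 48×6 by 6×30 → 48×30, cost 48·6·30 = 8640; (C D): 30×48 by 48×47 → 30×47, cost 30·48·47 = 67680; ((A B) (C D)): 48×30 by 30×47 → 48×47, cost 48·30·47 = 67680; cumulative 144000. Total 144000.
Order II = (A (B (C D))): (C D): 30×48 by 48×47 → 30×47, cost 30·48·47 = 67680; (B (C D)): 6×30 by 30×47 → 6×47, cost 6·30·47 = 8460; cumulative 76140; (A (B (C D))): 48×6 by 6×47 → 48×47, cost 48·6·47 = 13536; cumulative 89676. Total 89676.
Difference: |144000 − 89676| = 54324.

54324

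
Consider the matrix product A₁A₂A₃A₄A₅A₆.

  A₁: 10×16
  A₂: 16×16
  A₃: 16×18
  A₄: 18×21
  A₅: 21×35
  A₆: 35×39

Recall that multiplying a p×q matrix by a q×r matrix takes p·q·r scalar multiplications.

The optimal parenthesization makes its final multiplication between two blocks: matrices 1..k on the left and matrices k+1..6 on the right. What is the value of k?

5

Adjacent pairs: A₁A₂ = 10·16·16 = 2560; A₂A₃ = 16·16·18 = 4608; A₃A₄ = 16·18·21 = 6048; A₄A₅ = 18·21·35 = 13230; A₅A₆ = 21·35·39 = 28665.
Length 3: A₁..A₃: k=1: 0+4608+10·16·18=7488; k=2: 2560+0+10·16·18=5440 → min 5440 | A₂..A₄: k=2: 0+6048+16·16·21=11424; k=3: 4608+0+16·18·21=10656 → min 10656 | A₃..A₅: k=3: 0+13230+16·18·35=23310; k=4: 6048+0+16·21·35=17808 → min 17808 | A₄..A₆: k=4: 0+28665+18·21·39=43407; k=5: 13230+0+18·35·39=37800 → min 37800.
Length 4: A₁..A₄: k=1: 0+10656+10·16·21=14016; k=2: 2560+6048+10·16·21=11968; k=3: 5440+0+10·18·21=9220 → min 9220 | A₂..A₅: k=2: 0+17808+16·16·35=26768; k=3: 4608+13230+16·18·35=27918; k=4: 10656+0+16·21·35=22416 → min 22416 | A₃..A₆: k=3: 0+37800+16·18·39=49032; k=4: 6048+28665+16·21·39=47817; k=5: 17808+0+16·35·39=39648 → min 39648.
Length 5: A₁..A₅: k=1: 0+22416+10·16·35=28016; k=2: 2560+17808+10·16·35=25968; k=3: 5440+13230+10·18·35=24970; k=4: 9220+0+10·21·35=16570 → min 16570 | A₂..A₆: k=2: 0+39648+16·16·39=49632; k=3: 4608+37800+16·18·39=53640; k=4: 10656+28665+16·21·39=52425; k=5: 22416+0+16·35·39=44256 → min 44256.
Top-level splits: k=1: (A₁..A₁)·(A₂..A₆) → 0+44256+10·16·39 = 50496; k=2: (A₁..A₂)·(A₃..A₆) → 2560+39648+10·16·39 = 48448; k=3: (A₁..A₃)·(A₄..A₆) → 5440+37800+10·18·39 = 50260; k=4: (A₁..A₄)·(A₅..A₆) → 9220+28665+10·21·39 = 46075; k=5: (A₁..A₅)·(A₆..A₆) → 16570+0+10·35·39 = 30220.
Best split is after A₅, i.e. k = 5.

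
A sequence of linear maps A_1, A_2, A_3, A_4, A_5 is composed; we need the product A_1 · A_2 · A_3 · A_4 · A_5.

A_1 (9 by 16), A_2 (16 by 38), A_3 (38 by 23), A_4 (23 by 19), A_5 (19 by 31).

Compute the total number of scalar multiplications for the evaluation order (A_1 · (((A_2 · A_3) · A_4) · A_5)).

34864

(A_2 · A_3): 16×38 by 38×23 → 16×23, cost 16·38·23 = 13984
((A_2 · A_3) · A_4): 16×23 by 23×19 → 16×19, cost 16·23·19 = 6992; cumulative 20976
(((A_2 · A_3) · A_4) · A_5): 16×19 by 19×31 → 16×31, cost 16·19·31 = 9424; cumulative 30400
(A_1 · (((A_2 · A_3) · A_4) · A_5)): 9×16 by 16×31 → 9×31, cost 9·16·31 = 4464; cumulative 34864
Total: 34864 scalar multiplications.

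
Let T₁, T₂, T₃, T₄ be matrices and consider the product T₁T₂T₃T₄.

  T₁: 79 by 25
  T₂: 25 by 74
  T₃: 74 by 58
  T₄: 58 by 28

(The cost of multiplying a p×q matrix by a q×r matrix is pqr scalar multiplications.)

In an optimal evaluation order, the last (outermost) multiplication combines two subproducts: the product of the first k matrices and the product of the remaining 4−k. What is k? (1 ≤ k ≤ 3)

1

Adjacent pairs: T₁T₂ = 79·25·74 = 146150; T₂T₃ = 25·74·58 = 107300; T₃T₄ = 74·58·28 = 120176.
Length 3: T₁..T₃: k=1: 0+107300+79·25·58=221850; k=2: 146150+0+79·74·58=485218 → min 221850 | T₂..T₄: k=2: 0+120176+25·74·28=171976; k=3: 107300+0+25·58·28=147900 → min 147900.
Top-level splits: k=1: (T₁..T₁)·(T₂..T₄) → 0+147900+79·25·28 = 203200; k=2: (T₁..T₂)·(T₃..T₄) → 146150+120176+79·74·28 = 430014; k=3: (T₁..T₃)·(T₄..T₄) → 221850+0+79·58·28 = 350146.
Best split is after T₁, i.e. k = 1.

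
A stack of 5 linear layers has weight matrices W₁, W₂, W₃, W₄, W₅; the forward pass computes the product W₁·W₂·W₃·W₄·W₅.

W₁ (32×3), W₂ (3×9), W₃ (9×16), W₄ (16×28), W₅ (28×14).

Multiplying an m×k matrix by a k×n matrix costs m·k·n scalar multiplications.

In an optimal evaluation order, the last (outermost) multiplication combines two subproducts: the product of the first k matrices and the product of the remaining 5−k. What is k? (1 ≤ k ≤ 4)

1

Adjacent pairs: W₁W₂ = 32·3·9 = 864; W₂W₃ = 3·9·16 = 432; W₃W₄ = 9·16·28 = 4032; W₄W₅ = 16·28·14 = 6272.
Length 3: W₁..W₃: k=1: 0+432+32·3·16=1968; k=2: 864+0+32·9·16=5472 → min 1968 | W₂..W₄: k=2: 0+4032+3·9·28=4788; k=3: 432+0+3·16·28=1776 → min 1776 | W₃..W₅: k=3: 0+6272+9·16·14=8288; k=4: 4032+0+9·28·14=7560 → min 7560.
Length 4: W₁..W₄: k=1: 0+1776+32·3·28=4464; k=2: 864+4032+32·9·28=12960; k=3: 1968+0+32·16·28=16304 → min 4464 | W₂..W₅: k=2: 0+7560+3·9·14=7938; k=3: 432+6272+3·16·14=7376; k=4: 1776+0+3·28·14=2952 → min 2952.
Top-level splits: k=1: (W₁..W₁)·(W₂..W₅) → 0+2952+32·3·14 = 4296; k=2: (W₁..W₂)·(W₃..W₅) → 864+7560+32·9·14 = 12456; k=3: (W₁..W₃)·(W₄..W₅) → 1968+6272+32·16·14 = 15408; k=4: (W₁..W₄)·(W₅..W₅) → 4464+0+32·28·14 = 17008.
Best split is after W₁, i.e. k = 1.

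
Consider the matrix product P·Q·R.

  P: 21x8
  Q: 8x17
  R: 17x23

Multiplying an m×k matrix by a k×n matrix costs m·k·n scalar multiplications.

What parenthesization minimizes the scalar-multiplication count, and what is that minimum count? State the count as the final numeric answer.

(P·(Q·R)): cost 6992.
((P·Q)·R): cost 11067.
Optimal: (P·(Q·R)) with cost 6992.

6992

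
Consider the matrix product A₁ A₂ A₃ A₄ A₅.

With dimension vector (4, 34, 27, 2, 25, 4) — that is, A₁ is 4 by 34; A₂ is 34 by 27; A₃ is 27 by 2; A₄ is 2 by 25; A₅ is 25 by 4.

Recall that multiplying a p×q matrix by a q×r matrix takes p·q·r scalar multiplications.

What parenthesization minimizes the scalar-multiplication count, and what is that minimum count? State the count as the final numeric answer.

2340

Adjacent pairs: A₁A₂ = 4·34·27 = 3672; A₂A₃ = 34·27·2 = 1836; A₃A₄ = 27·2·25 = 1350; A₄A₅ = 2·25·4 = 200.
Length 3: A₁..A₃: k=1: 0+1836+4·34·2=2108; k=2: 3672+0+4·27·2=3888 → min 2108 | A₂..A₄: k=2: 0+1350+34·27·25=24300; k=3: 1836+0+34·2·25=3536 → min 3536 | A₃..A₅: k=3: 0+200+27·2·4=416; k=4: 1350+0+27·25·4=4050 → min 416.
Length 4: A₁..A₄: k=1: 0+3536+4·34·25=6936; k=2: 3672+1350+4·27·25=7722; k=3: 2108+0+4·2·25=2308 → min 2308 | A₂..A₅: k=2: 0+416+34·27·4=4088; k=3: 1836+200+34·2·4=2308; k=4: 3536+0+34·25·4=6936 → min 2308.
Length 5: A₁..A₅: k=1: 0+2308+4·34·4=2852; k=2: 3672+416+4·27·4=4520; k=3: 2108+200+4·2·4=2340; k=4: 2308+0+4·25·4=2708 → min 2340.
Optimal parenthesization: ((A₁ (A₂ A₃)) (A₄ A₅)) with cost 2340.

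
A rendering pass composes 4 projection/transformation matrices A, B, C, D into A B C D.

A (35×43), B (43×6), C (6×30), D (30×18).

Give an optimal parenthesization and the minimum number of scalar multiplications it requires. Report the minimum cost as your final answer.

16050

Adjacent pairs: AB = 35·43·6 = 9030; BC = 43·6·30 = 7740; CD = 6·30·18 = 3240.
Length 3: A..C: k=1: 0+7740+35·43·30=52890; k=2: 9030+0+35·6·30=15330 → min 15330 | B..D: k=2: 0+3240+43·6·18=7884; k=3: 7740+0+43·30·18=30960 → min 7884.
Length 4: A..D: k=1: 0+7884+35·43·18=34974; k=2: 9030+3240+35·6·18=16050; k=3: 15330+0+35·30·18=34230 → min 16050.
Optimal parenthesization: ((A B) (C D)) with cost 16050.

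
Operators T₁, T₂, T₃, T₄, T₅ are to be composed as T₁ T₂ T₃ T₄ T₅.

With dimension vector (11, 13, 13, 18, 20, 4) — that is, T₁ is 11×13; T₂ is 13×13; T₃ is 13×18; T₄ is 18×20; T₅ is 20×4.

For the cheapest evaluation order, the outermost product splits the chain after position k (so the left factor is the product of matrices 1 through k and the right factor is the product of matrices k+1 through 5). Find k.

1

Adjacent pairs: T₁T₂ = 11·13·13 = 1859; T₂T₃ = 13·13·18 = 3042; T₃T₄ = 13·18·20 = 4680; T₄T₅ = 18·20·4 = 1440.
Length 3: T₁..T₃: k=1: 0+3042+11·13·18=5616; k=2: 1859+0+11·13·18=4433 → min 4433 | T₂..T₄: k=2: 0+4680+13·13·20=8060; k=3: 3042+0+13·18·20=7722 → min 7722 | T₃..T₅: k=3: 0+1440+13·18·4=2376; k=4: 4680+0+13·20·4=5720 → min 2376.
Length 4: T₁..T₄: k=1: 0+7722+11·13·20=10582; k=2: 1859+4680+11·13·20=9399; k=3: 4433+0+11·18·20=8393 → min 8393 | T₂..T₅: k=2: 0+2376+13·13·4=3052; k=3: 3042+1440+13·18·4=5418; k=4: 7722+0+13·20·4=8762 → min 3052.
Top-level splits: k=1: (T₁..T₁)·(T₂..T₅) → 0+3052+11·13·4 = 3624; k=2: (T₁..T₂)·(T₃..T₅) → 1859+2376+11·13·4 = 4807; k=3: (T₁..T₃)·(T₄..T₅) → 4433+1440+11·18·4 = 6665; k=4: (T₁..T₄)·(T₅..T₅) → 8393+0+11·20·4 = 9273.
Best split is after T₁, i.e. k = 1.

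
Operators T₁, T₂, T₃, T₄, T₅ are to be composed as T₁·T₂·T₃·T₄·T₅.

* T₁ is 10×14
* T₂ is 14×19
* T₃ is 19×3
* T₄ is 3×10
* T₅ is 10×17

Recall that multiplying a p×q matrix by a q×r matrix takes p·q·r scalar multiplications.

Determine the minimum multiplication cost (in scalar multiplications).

Adjacent pairs: T₁T₂ = 10·14·19 = 2660; T₂T₃ = 14·19·3 = 798; T₃T₄ = 19·3·10 = 570; T₄T₅ = 3·10·17 = 510.
Length 3: T₁..T₃: k=1: 0+798+10·14·3=1218; k=2: 2660+0+10·19·3=3230 → min 1218 | T₂..T₄: k=2: 0+570+14·19·10=3230; k=3: 798+0+14·3·10=1218 → min 1218 | T₃..T₅: k=3: 0+510+19·3·17=1479; k=4: 570+0+19·10·17=3800 → min 1479.
Length 4: T₁..T₄: k=1: 0+1218+10·14·10=2618; k=2: 2660+570+10·19·10=5130; k=3: 1218+0+10·3·10=1518 → min 1518 | T₂..T₅: k=2: 0+1479+14·19·17=6001; k=3: 798+510+14·3·17=2022; k=4: 1218+0+14·10·17=3598 → min 2022.
Length 5: T₁..T₅: k=1: 0+2022+10·14·17=4402; k=2: 2660+1479+10·19·17=7369; k=3: 1218+510+10·3·17=2238; k=4: 1518+0+10·10·17=3218 → min 2238.
Optimal order: ((T₁·(T₂·T₃))·(T₄·T₅)) with cost 2238.

2238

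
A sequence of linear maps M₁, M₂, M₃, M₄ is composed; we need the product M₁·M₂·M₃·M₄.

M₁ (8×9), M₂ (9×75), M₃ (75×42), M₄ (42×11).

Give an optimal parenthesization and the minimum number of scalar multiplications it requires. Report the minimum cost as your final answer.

33300

Adjacent pairs: M₁M₂ = 8·9·75 = 5400; M₂M₃ = 9·75·42 = 28350; M₃M₄ = 75·42·11 = 34650.
Length 3: M₁..M₃: k=1: 0+28350+8·9·42=31374; k=2: 5400+0+8·75·42=30600 → min 30600 | M₂..M₄: k=2: 0+34650+9·75·11=42075; k=3: 28350+0+9·42·11=32508 → min 32508.
Length 4: M₁..M₄: k=1: 0+32508+8·9·11=33300; k=2: 5400+34650+8·75·11=46650; k=3: 30600+0+8·42·11=34296 → min 33300.
Optimal parenthesization: (M₁·((M₂·M₃)·M₄)) with cost 33300.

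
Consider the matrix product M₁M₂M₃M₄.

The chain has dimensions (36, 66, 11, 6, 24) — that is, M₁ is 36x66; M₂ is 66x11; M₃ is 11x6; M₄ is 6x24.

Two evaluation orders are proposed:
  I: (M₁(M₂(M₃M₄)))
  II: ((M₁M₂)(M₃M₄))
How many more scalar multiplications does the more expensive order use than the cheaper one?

Order I = (M₁(M₂(M₃M₄))): (M₃M₄): 11×6 by 6×24 → 11×24, cost 11·6·24 = 1584; (M₂(M₃M₄)): 66×11 by 11×24 → 66×24, cost 66·11·24 = 17424; cumulative 19008; (M₁(M₂(M₃M₄))): 36×66 by 66×24 → 36×24, cost 36·66·24 = 57024; cumulative 76032. Total 76032.
Order II = ((M₁M₂)(M₃M₄)): (M₁M₂): 36×66 by 66×11 → 36×11, cost 36·66·11 = 26136; (M₃M₄): 11×6 by 6×24 → 11×24, cost 11·6·24 = 1584; ((M₁M₂)(M₃M₄)): 36×11 by 11×24 → 36×24, cost 36·11·24 = 9504; cumulative 37224. Total 37224.
Difference: |76032 − 37224| = 38808.

38808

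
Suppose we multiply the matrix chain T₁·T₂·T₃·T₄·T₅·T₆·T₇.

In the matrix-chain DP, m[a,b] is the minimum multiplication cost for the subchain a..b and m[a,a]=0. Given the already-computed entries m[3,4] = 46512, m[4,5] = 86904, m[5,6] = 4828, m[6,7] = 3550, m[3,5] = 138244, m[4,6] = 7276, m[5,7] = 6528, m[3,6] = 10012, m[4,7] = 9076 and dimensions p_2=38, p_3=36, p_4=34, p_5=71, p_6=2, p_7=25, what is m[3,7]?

m[3,7] = min over k∈[3,6] of m[3,k]+m[k+1,7]+p_{2}·p_k·p_{7}.
k=3: 0 + 9076 + 38·36·25 = 43276; k=4: 46512 + 6528 + 38·34·25 = 85340; k=5: 138244 + 3550 + 38·71·25 = 209244; k=6: 10012 + 0 + 38·2·25 = 11912.
Minimum: 11912 at k=6.

11912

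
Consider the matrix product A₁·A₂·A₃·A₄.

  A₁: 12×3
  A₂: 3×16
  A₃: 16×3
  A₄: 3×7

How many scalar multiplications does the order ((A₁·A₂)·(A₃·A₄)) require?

2256

(A₁·A₂): 12×3 by 3×16 → 12×16, cost 12·3·16 = 576
(A₃·A₄): 16×3 by 3×7 → 16×7, cost 16·3·7 = 336
((A₁·A₂)·(A₃·A₄)): 12×16 by 16×7 → 12×7, cost 12·16·7 = 1344; cumulative 2256
Total: 2256 scalar multiplications.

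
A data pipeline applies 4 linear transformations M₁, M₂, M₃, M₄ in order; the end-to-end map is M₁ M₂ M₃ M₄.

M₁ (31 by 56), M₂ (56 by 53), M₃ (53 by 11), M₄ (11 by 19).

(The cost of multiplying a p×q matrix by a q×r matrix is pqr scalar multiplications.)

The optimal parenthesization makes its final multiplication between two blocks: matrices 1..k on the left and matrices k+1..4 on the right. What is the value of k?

3

Adjacent pairs: M₁M₂ = 31·56·53 = 92008; M₂M₃ = 56·53·11 = 32648; M₃M₄ = 53·11·19 = 11077.
Length 3: M₁..M₃: k=1: 0+32648+31·56·11=51744; k=2: 92008+0+31·53·11=110081 → min 51744 | M₂..M₄: k=2: 0+11077+56·53·19=67469; k=3: 32648+0+56·11·19=44352 → min 44352.
Top-level splits: k=1: (M₁..M₁)·(M₂..M₄) → 0+44352+31·56·19 = 77336; k=2: (M₁..M₂)·(M₃..M₄) → 92008+11077+31·53·19 = 134302; k=3: (M₁..M₃)·(M₄..M₄) → 51744+0+31·11·19 = 58223.
Best split is after M₃, i.e. k = 3.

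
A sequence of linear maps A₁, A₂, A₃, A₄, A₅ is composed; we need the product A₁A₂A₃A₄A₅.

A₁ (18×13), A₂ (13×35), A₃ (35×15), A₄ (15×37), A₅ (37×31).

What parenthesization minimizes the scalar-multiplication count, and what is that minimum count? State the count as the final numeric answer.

Adjacent pairs: A₁A₂ = 18·13·35 = 8190; A₂A₃ = 13·35·15 = 6825; A₃A₄ = 35·15·37 = 19425; A₄A₅ = 15·37·31 = 17205.
Length 3: A₁..A₃: k=1: 0+6825+18·13·15=10335; k=2: 8190+0+18·35·15=17640 → min 10335 | A₂..A₄: k=2: 0+19425+13·35·37=36260; k=3: 6825+0+13·15·37=14040 → min 14040 | A₃..A₅: k=3: 0+17205+35·15·31=33480; k=4: 19425+0+35·37·31=59570 → min 33480.
Length 4: A₁..A₄: k=1: 0+14040+18·13·37=22698; k=2: 8190+19425+18·35·37=50925; k=3: 10335+0+18·15·37=20325 → min 20325 | A₂..A₅: k=2: 0+33480+13·35·31=47585; k=3: 6825+17205+13·15·31=30075; k=4: 14040+0+13·37·31=28951 → min 28951.
Length 5: A₁..A₅: k=1: 0+28951+18·13·31=36205; k=2: 8190+33480+18·35·31=61200; k=3: 10335+17205+18·15·31=35910; k=4: 20325+0+18·37·31=40971 → min 35910.
Optimal parenthesization: ((A₁(A₂A₃))(A₄A₅)) with cost 35910.

35910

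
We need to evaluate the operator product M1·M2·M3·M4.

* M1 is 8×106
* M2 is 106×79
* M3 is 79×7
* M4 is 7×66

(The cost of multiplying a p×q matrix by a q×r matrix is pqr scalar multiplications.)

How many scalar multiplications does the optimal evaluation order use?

Adjacent pairs: M1M2 = 8·106·79 = 66992; M2M3 = 106·79·7 = 58618; M3M4 = 79·7·66 = 36498.
Length 3: M1..M3: k=1: 0+58618+8·106·7=64554; k=2: 66992+0+8·79·7=71416 → min 64554 | M2..M4: k=2: 0+36498+106·79·66=589182; k=3: 58618+0+106·7·66=107590 → min 107590.
Length 4: M1..M4: k=1: 0+107590+8·106·66=163558; k=2: 66992+36498+8·79·66=145202; k=3: 64554+0+8·7·66=68250 → min 68250.
Optimal order: ((M1·(M2·M3))·M4) with cost 68250.

68250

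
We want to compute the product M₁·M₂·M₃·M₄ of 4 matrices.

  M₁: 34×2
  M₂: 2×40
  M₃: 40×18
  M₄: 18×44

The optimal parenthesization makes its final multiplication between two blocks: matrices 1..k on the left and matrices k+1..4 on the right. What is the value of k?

1

Adjacent pairs: M₁M₂ = 34·2·40 = 2720; M₂M₃ = 2·40·18 = 1440; M₃M₄ = 40·18·44 = 31680.
Length 3: M₁..M₃: k=1: 0+1440+34·2·18=2664; k=2: 2720+0+34·40·18=27200 → min 2664 | M₂..M₄: k=2: 0+31680+2·40·44=35200; k=3: 1440+0+2·18·44=3024 → min 3024.
Top-level splits: k=1: (M₁..M₁)·(M₂..M₄) → 0+3024+34·2·44 = 6016; k=2: (M₁..M₂)·(M₃..M₄) → 2720+31680+34·40·44 = 94240; k=3: (M₁..M₃)·(M₄..M₄) → 2664+0+34·18·44 = 29592.
Best split is after M₁, i.e. k = 1.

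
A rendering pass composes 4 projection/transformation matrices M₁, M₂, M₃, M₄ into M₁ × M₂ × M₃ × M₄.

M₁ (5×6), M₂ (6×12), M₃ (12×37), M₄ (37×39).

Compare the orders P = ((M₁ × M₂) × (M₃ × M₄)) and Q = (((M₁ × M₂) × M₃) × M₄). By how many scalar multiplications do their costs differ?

Order P = ((M₁ × M₂) × (M₃ × M₄)): (M₁ × M₂): 5×6 by 6×12 → 5×12, cost 5·6·12 = 360; (M₃ × M₄): 12×37 by 37×39 → 12×39, cost 12·37·39 = 17316; ((M₁ × M₂) × (M₃ × M₄)): 5×12 by 12×39 → 5×39, cost 5·12·39 = 2340; cumulative 20016. Total 20016.
Order Q = (((M₁ × M₂) × M₃) × M₄): (M₁ × M₂): 5×6 by 6×12 → 5×12, cost 5·6·12 = 360; ((M₁ × M₂) × M₃): 5×12 by 12×37 → 5×37, cost 5·12·37 = 2220; cumulative 2580; (((M₁ × M₂) × M₃) × M₄): 5×37 by 37×39 → 5×39, cost 5·37·39 = 7215; cumulative 9795. Total 9795.
Difference: |20016 − 9795| = 10221.

10221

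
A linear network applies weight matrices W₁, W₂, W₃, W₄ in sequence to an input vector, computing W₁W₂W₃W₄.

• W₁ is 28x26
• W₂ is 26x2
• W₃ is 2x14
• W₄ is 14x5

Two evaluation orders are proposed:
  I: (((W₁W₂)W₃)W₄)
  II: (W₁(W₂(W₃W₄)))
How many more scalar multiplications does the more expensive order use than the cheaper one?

Order I = (((W₁W₂)W₃)W₄): (W₁W₂): 28×26 by 26×2 → 28×2, cost 28·26·2 = 1456; ((W₁W₂)W₃): 28×2 by 2×14 → 28×14, cost 28·2·14 = 784; cumulative 2240; (((W₁W₂)W₃)W₄): 28×14 by 14×5 → 28×5, cost 28·14·5 = 1960; cumulative 4200. Total 4200.
Order II = (W₁(W₂(W₃W₄))): (W₃W₄): 2×14 by 14×5 → 2×5, cost 2·14·5 = 140; (W₂(W₃W₄)): 26×2 by 2×5 → 26×5, cost 26·2·5 = 260; cumulative 400; (W₁(W₂(W₃W₄))): 28×26 by 26×5 → 28×5, cost 28·26·5 = 3640; cumulative 4040. Total 4040.
Difference: |4200 − 4040| = 160.

160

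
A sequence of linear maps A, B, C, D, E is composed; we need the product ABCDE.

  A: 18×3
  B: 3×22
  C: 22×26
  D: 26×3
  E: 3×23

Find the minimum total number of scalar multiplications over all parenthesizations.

Adjacent pairs: AB = 18·3·22 = 1188; BC = 3·22·26 = 1716; CD = 22·26·3 = 1716; DE = 26·3·23 = 1794.
Length 3: A..C: k=1: 0+1716+18·3·26=3120; k=2: 1188+0+18·22·26=11484 → min 3120 | B..D: k=2: 0+1716+3·22·3=1914; k=3: 1716+0+3·26·3=1950 → min 1914 | C..E: k=3: 0+1794+22·26·23=14950; k=4: 1716+0+22·3·23=3234 → min 3234.
Length 4: A..D: k=1: 0+1914+18·3·3=2076; k=2: 1188+1716+18·22·3=4092; k=3: 3120+0+18·26·3=4524 → min 2076 | B..E: k=2: 0+3234+3·22·23=4752; k=3: 1716+1794+3·26·23=5304; k=4: 1914+0+3·3·23=2121 → min 2121.
Length 5: A..E: k=1: 0+2121+18·3·23=3363; k=2: 1188+3234+18·22·23=13530; k=3: 3120+1794+18·26·23=15678; k=4: 2076+0+18·3·23=3318 → min 3318.
Optimal order: ((A(B(CD)))E) with cost 3318.

3318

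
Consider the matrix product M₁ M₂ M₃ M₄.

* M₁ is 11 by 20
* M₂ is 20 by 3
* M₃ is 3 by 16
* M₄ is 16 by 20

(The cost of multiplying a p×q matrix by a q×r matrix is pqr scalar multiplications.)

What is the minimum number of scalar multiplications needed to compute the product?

Adjacent pairs: M₁M₂ = 11·20·3 = 660; M₂M₃ = 20·3·16 = 960; M₃M₄ = 3·16·20 = 960.
Length 3: M₁..M₃: k=1: 0+960+11·20·16=4480; k=2: 660+0+11·3·16=1188 → min 1188 | M₂..M₄: k=2: 0+960+20·3·20=2160; k=3: 960+0+20·16·20=7360 → min 2160.
Length 4: M₁..M₄: k=1: 0+2160+11·20·20=6560; k=2: 660+960+11·3·20=2280; k=3: 1188+0+11·16·20=4708 → min 2280.
Optimal order: ((M₁ M₂) (M₃ M₄)) with cost 2280.

2280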